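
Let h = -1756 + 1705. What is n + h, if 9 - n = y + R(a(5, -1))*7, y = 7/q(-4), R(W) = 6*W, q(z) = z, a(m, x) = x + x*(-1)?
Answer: -161/4 ≈ -40.250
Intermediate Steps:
a(m, x) = 0 (a(m, x) = x - x = 0)
y = -7/4 (y = 7/(-4) = 7*(-¼) = -7/4 ≈ -1.7500)
h = -51
n = 43/4 (n = 9 - (-7/4 + (6*0)*7) = 9 - (-7/4 + 0*7) = 9 - (-7/4 + 0) = 9 - 1*(-7/4) = 9 + 7/4 = 43/4 ≈ 10.750)
n + h = 43/4 - 51 = -161/4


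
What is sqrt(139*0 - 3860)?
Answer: 2*I*sqrt(965) ≈ 62.129*I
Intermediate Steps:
sqrt(139*0 - 3860) = sqrt(0 - 3860) = sqrt(-3860) = 2*I*sqrt(965)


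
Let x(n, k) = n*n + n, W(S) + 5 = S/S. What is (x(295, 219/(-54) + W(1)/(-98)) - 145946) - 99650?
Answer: -158276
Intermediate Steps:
W(S) = -4 (W(S) = -5 + S/S = -5 + 1 = -4)
x(n, k) = n + n² (x(n, k) = n² + n = n + n²)
(x(295, 219/(-54) + W(1)/(-98)) - 145946) - 99650 = (295*(1 + 295) - 145946) - 99650 = (295*296 - 145946) - 99650 = (87320 - 145946) - 99650 = -58626 - 99650 = -158276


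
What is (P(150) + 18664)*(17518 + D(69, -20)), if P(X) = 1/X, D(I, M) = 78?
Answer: 24630889598/75 ≈ 3.2841e+8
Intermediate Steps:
(P(150) + 18664)*(17518 + D(69, -20)) = (1/150 + 18664)*(17518 + 78) = (1/150 + 18664)*17596 = (2799601/150)*17596 = 24630889598/75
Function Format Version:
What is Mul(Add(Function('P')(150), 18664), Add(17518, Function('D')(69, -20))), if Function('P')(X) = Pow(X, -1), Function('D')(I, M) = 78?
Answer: Rational(24630889598, 75) ≈ 3.2841e+8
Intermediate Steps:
Mul(Add(Function('P')(150), 18664), Add(17518, Function('D')(69, -20))) = Mul(Add(Pow(150, -1), 18664), Add(17518, 78)) = Mul(Add(Rational(1, 150), 18664), 17596) = Mul(Rational(2799601, 150), 17596) = Rational(24630889598, 75)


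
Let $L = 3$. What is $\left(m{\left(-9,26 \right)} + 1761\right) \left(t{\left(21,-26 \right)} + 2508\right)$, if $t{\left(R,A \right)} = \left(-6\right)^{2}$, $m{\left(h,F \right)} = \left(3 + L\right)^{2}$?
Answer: $4571568$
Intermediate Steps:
$m{\left(h,F \right)} = 36$ ($m{\left(h,F \right)} = \left(3 + 3\right)^{2} = 6^{2} = 36$)
$t{\left(R,A \right)} = 36$
$\left(m{\left(-9,26 \right)} + 1761\right) \left(t{\left(21,-26 \right)} + 2508\right) = \left(36 + 1761\right) \left(36 + 2508\right) = 1797 \cdot 2544 = 4571568$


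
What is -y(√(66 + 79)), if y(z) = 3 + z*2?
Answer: -3 - 2*√145 ≈ -27.083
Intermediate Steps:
y(z) = 3 + 2*z
-y(√(66 + 79)) = -(3 + 2*√(66 + 79)) = -(3 + 2*√145) = -3 - 2*√145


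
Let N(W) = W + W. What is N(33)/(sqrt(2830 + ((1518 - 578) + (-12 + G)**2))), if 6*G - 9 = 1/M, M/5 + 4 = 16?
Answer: 23760*sqrt(502872841)/502872841 ≈ 1.0595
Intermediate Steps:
N(W) = 2*W
M = 60 (M = -20 + 5*16 = -20 + 80 = 60)
G = 541/360 (G = 3/2 + (1/6)/60 = 3/2 + (1/6)*(1/60) = 3/2 + 1/360 = 541/360 ≈ 1.5028)
N(33)/(sqrt(2830 + ((1518 - 578) + (-12 + G)**2))) = (2*33)/(sqrt(2830 + ((1518 - 578) + (-12 + 541/360)**2))) = 66/(sqrt(2830 + (940 + (-3779/360)**2))) = 66/(sqrt(2830 + (940 + 14280841/129600))) = 66/(sqrt(2830 + 136104841/129600)) = 66/(sqrt(502872841/129600)) = 66/((sqrt(502872841)/360)) = 66*(360*sqrt(502872841)/502872841) = 23760*sqrt(502872841)/502872841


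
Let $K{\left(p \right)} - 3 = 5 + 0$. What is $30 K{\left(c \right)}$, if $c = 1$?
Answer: $240$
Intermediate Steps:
$K{\left(p \right)} = 8$ ($K{\left(p \right)} = 3 + \left(5 + 0\right) = 3 + 5 = 8$)
$30 K{\left(c \right)} = 30 \cdot 8 = 240$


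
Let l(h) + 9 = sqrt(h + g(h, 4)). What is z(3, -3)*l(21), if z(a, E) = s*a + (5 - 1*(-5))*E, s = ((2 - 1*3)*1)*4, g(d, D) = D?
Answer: 168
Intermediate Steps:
s = -4 (s = ((2 - 3)*1)*4 = -1*1*4 = -1*4 = -4)
z(a, E) = -4*a + 10*E (z(a, E) = -4*a + (5 - 1*(-5))*E = -4*a + (5 + 5)*E = -4*a + 10*E)
l(h) = -9 + sqrt(4 + h) (l(h) = -9 + sqrt(h + 4) = -9 + sqrt(4 + h))
z(3, -3)*l(21) = (-4*3 + 10*(-3))*(-9 + sqrt(4 + 21)) = (-12 - 30)*(-9 + sqrt(25)) = -42*(-9 + 5) = -42*(-4) = 168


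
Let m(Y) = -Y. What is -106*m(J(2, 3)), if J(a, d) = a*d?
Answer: 636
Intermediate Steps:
-106*m(J(2, 3)) = -(-106)*2*3 = -(-106)*6 = -106*(-6) = 636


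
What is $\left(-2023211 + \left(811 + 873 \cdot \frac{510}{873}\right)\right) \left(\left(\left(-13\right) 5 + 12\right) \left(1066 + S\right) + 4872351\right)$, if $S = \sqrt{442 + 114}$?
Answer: $-9737125022170 + 214320340 \sqrt{139} \approx -9.7346 \cdot 10^{12}$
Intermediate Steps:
$S = 2 \sqrt{139}$ ($S = \sqrt{556} = 2 \sqrt{139} \approx 23.58$)
$\left(-2023211 + \left(811 + 873 \cdot \frac{510}{873}\right)\right) \left(\left(\left(-13\right) 5 + 12\right) \left(1066 + S\right) + 4872351\right) = \left(-2023211 + \left(811 + 873 \cdot \frac{510}{873}\right)\right) \left(\left(\left(-13\right) 5 + 12\right) \left(1066 + 2 \sqrt{139}\right) + 4872351\right) = \left(-2023211 + \left(811 + 873 \cdot 510 \cdot \frac{1}{873}\right)\right) \left(\left(-65 + 12\right) \left(1066 + 2 \sqrt{139}\right) + 4872351\right) = \left(-2023211 + \left(811 + 873 \cdot \frac{170}{291}\right)\right) \left(- 53 \left(1066 + 2 \sqrt{139}\right) + 4872351\right) = \left(-2023211 + \left(811 + 510\right)\right) \left(\left(-56498 - 106 \sqrt{139}\right) + 4872351\right) = \left(-2023211 + 1321\right) \left(4815853 - 106 \sqrt{139}\right) = - 2021890 \left(4815853 - 106 \sqrt{139}\right) = -9737125022170 + 214320340 \sqrt{139}$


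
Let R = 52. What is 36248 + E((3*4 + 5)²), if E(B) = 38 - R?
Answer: 36234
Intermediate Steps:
E(B) = -14 (E(B) = 38 - 1*52 = 38 - 52 = -14)
36248 + E((3*4 + 5)²) = 36248 - 14 = 36234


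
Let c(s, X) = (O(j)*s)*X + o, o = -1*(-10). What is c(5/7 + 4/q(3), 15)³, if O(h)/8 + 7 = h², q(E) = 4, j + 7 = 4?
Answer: 25672375000/343 ≈ 7.4847e+7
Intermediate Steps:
o = 10
j = -3 (j = -7 + 4 = -3)
O(h) = -56 + 8*h²
c(s, X) = 10 + 16*X*s (c(s, X) = ((-56 + 8*(-3)²)*s)*X + 10 = ((-56 + 8*9)*s)*X + 10 = ((-56 + 72)*s)*X + 10 = (16*s)*X + 10 = 16*X*s + 10 = 10 + 16*X*s)
c(5/7 + 4/q(3), 15)³ = (10 + 16*15*(5/7 + 4/4))³ = (10 + 16*15*(5*(⅐) + 4*(¼)))³ = (10 + 16*15*(5/7 + 1))³ = (10 + 16*15*(12/7))³ = (10 + 2880/7)³ = (2950/7)³ = 25672375000/343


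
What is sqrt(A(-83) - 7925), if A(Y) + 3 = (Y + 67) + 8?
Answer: 16*I*sqrt(31) ≈ 89.084*I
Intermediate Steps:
A(Y) = 72 + Y (A(Y) = -3 + ((Y + 67) + 8) = -3 + ((67 + Y) + 8) = -3 + (75 + Y) = 72 + Y)
sqrt(A(-83) - 7925) = sqrt((72 - 83) - 7925) = sqrt(-11 - 7925) = sqrt(-7936) = 16*I*sqrt(31)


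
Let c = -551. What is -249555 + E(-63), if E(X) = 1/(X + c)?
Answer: -153226771/614 ≈ -2.4956e+5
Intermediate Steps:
E(X) = 1/(-551 + X) (E(X) = 1/(X - 551) = 1/(-551 + X))
-249555 + E(-63) = -249555 + 1/(-551 - 63) = -249555 + 1/(-614) = -249555 - 1/614 = -153226771/614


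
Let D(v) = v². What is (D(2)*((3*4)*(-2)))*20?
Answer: -1920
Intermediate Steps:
(D(2)*((3*4)*(-2)))*20 = (2²*((3*4)*(-2)))*20 = (4*(12*(-2)))*20 = (4*(-24))*20 = -96*20 = -1920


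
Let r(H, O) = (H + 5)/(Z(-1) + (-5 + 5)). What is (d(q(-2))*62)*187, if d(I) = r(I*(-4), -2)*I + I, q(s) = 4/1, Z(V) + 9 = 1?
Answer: 110143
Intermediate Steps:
Z(V) = -8 (Z(V) = -9 + 1 = -8)
q(s) = 4 (q(s) = 4*1 = 4)
r(H, O) = -5/8 - H/8 (r(H, O) = (H + 5)/(-8 + (-5 + 5)) = (5 + H)/(-8 + 0) = (5 + H)/(-8) = (5 + H)*(-⅛) = -5/8 - H/8)
d(I) = I + I*(-5/8 + I/2) (d(I) = (-5/8 - I*(-4)/8)*I + I = (-5/8 - (-1)*I/2)*I + I = (-5/8 + I/2)*I + I = I*(-5/8 + I/2) + I = I + I*(-5/8 + I/2))
(d(q(-2))*62)*187 = (((⅛)*4*(3 + 4*4))*62)*187 = (((⅛)*4*(3 + 16))*62)*187 = (((⅛)*4*19)*62)*187 = ((19/2)*62)*187 = 589*187 = 110143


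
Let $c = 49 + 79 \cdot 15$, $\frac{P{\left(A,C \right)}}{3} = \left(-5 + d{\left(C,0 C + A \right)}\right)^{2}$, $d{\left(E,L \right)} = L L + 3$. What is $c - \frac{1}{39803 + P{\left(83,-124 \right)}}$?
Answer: $\frac{175637823739}{142332110} \approx 1234.0$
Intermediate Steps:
$d{\left(E,L \right)} = 3 + L^{2}$ ($d{\left(E,L \right)} = L^{2} + 3 = 3 + L^{2}$)
$P{\left(A,C \right)} = 3 \left(-2 + A^{2}\right)^{2}$ ($P{\left(A,C \right)} = 3 \left(-5 + \left(3 + \left(0 C + A\right)^{2}\right)\right)^{2} = 3 \left(-5 + \left(3 + \left(0 + A\right)^{2}\right)\right)^{2} = 3 \left(-5 + \left(3 + A^{2}\right)\right)^{2} = 3 \left(-2 + A^{2}\right)^{2}$)
$c = 1234$ ($c = 49 + 1185 = 1234$)
$c - \frac{1}{39803 + P{\left(83,-124 \right)}} = 1234 - \frac{1}{39803 + 3 \left(-2 + 83^{2}\right)^{2}} = 1234 - \frac{1}{39803 + 3 \left(-2 + 6889\right)^{2}} = 1234 - \frac{1}{39803 + 3 \cdot 6887^{2}} = 1234 - \frac{1}{39803 + 3 \cdot 47430769} = 1234 - \frac{1}{39803 + 142292307} = 1234 - \frac{1}{142332110} = \frac{175637823739}{142332110}$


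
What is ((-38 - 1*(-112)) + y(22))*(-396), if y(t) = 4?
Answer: -30888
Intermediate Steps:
((-38 - 1*(-112)) + y(22))*(-396) = ((-38 - 1*(-112)) + 4)*(-396) = ((-38 + 112) + 4)*(-396) = (74 + 4)*(-396) = 78*(-396) = -30888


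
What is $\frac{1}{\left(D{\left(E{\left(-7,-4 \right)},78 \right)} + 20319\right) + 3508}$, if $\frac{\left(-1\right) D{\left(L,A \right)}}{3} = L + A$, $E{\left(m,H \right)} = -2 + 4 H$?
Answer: $\frac{1}{23647} \approx 4.2289 \cdot 10^{-5}$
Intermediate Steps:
$D{\left(L,A \right)} = - 3 A - 3 L$ ($D{\left(L,A \right)} = - 3 \left(L + A\right) = - 3 \left(A + L\right) = - 3 A - 3 L$)
$\frac{1}{\left(D{\left(E{\left(-7,-4 \right)},78 \right)} + 20319\right) + 3508} = \frac{1}{\left(\left(\left(-3\right) 78 - 3 \left(-2 + 4 \left(-4\right)\right)\right) + 20319\right) + 3508} = \frac{1}{\left(\left(-234 - 3 \left(-2 - 16\right)\right) + 20319\right) + 3508} = \frac{1}{\left(\left(-234 - -54\right) + 20319\right) + 3508} = \frac{1}{\left(\left(-234 + 54\right) + 20319\right) + 3508} = \frac{1}{\left(-180 + 20319\right) + 3508} = \frac{1}{20139 + 3508} = \frac{1}{23647}$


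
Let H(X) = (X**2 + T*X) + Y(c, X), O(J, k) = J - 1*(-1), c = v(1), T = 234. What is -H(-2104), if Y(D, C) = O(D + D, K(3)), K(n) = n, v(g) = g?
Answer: -3934483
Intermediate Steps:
c = 1
O(J, k) = 1 + J (O(J, k) = J + 1 = 1 + J)
Y(D, C) = 1 + 2*D (Y(D, C) = 1 + (D + D) = 1 + 2*D)
H(X) = 3 + X**2 + 234*X (H(X) = (X**2 + 234*X) + (1 + 2*1) = (X**2 + 234*X) + (1 + 2) = (X**2 + 234*X) + 3 = 3 + X**2 + 234*X)
-H(-2104) = -(3 + (-2104)**2 + 234*(-2104)) = -(3 + 4426816 - 492336) = -1*3934483 = -3934483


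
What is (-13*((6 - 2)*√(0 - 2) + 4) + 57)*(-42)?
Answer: -210 + 2184*I*√2 ≈ -210.0 + 3088.6*I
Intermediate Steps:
(-13*((6 - 2)*√(0 - 2) + 4) + 57)*(-42) = (-13*(4*√(-2) + 4) + 57)*(-42) = (-13*(4*(I*√2) + 4) + 57)*(-42) = (-13*(4*I*√2 + 4) + 57)*(-42) = (-13*(4 + 4*I*√2) + 57)*(-42) = ((-52 - 52*I*√2) + 57)*(-42) = (5 - 52*I*√2)*(-42) = -210 + 2184*I*√2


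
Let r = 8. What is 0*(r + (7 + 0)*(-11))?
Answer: 0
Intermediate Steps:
0*(r + (7 + 0)*(-11)) = 0*(8 + (7 + 0)*(-11)) = 0*(8 + 7*(-11)) = 0*(8 - 77) = 0*(-69) = 0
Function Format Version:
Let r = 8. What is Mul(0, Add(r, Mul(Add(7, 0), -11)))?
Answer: 0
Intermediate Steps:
Mul(0, Add(r, Mul(Add(7, 0), -11))) = Mul(0, Add(8, Mul(Add(7, 0), -11))) = Mul(0, Add(8, Mul(7, -11))) = Mul(0, Add(8, -77)) = Mul(0, -69) = 0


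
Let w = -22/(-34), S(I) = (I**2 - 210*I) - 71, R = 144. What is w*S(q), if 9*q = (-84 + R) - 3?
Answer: -134728/153 ≈ -880.58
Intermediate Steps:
q = 19/3 (q = ((-84 + 144) - 3)/9 = (60 - 3)/9 = (1/9)*57 = 19/3 ≈ 6.3333)
S(I) = -71 + I**2 - 210*I
w = 11/17 (w = -22*(-1/34) = 11/17 ≈ 0.64706)
w*S(q) = 11*(-71 + (19/3)**2 - 210*19/3)/17 = 11*(-71 + 361/9 - 1330)/17 = (11/17)*(-12248/9) = -134728/153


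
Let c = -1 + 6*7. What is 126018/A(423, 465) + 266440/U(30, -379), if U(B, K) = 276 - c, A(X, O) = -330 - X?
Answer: 11401006/11797 ≈ 966.43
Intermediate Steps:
c = 41 (c = -1 + 42 = 41)
U(B, K) = 235 (U(B, K) = 276 - 1*41 = 276 - 41 = 235)
126018/A(423, 465) + 266440/U(30, -379) = 126018/(-330 - 1*423) + 266440/235 = 126018/(-330 - 423) + 266440*(1/235) = 126018/(-753) + 53288/47 = 126018*(-1/753) + 53288/47 = -42006/251 + 53288/47 = 11401006/11797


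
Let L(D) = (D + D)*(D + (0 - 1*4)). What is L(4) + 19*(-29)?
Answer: -551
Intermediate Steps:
L(D) = 2*D*(-4 + D) (L(D) = (2*D)*(D + (0 - 4)) = (2*D)*(D - 4) = (2*D)*(-4 + D) = 2*D*(-4 + D))
L(4) + 19*(-29) = 2*4*(-4 + 4) + 19*(-29) = 2*4*0 - 551 = 0 - 551 = -551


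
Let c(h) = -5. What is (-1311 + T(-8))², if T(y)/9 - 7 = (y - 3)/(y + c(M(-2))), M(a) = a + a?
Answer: 260015625/169 ≈ 1.5386e+6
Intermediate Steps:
M(a) = 2*a
T(y) = 63 + 9*(-3 + y)/(-5 + y) (T(y) = 63 + 9*((y - 3)/(y - 5)) = 63 + 9*((-3 + y)/(-5 + y)) = 63 + 9*(-3 + y)/(-5 + y))
(-1311 + T(-8))² = (-1311 + 18*(-19 + 4*(-8))/(-5 - 8))² = (-1311 + 18*(-19 - 32)/(-13))² = (-1311 + 18*(-1/13)*(-51))² = (-1311 + 918/13)² = (-16125/13)² = 260015625/169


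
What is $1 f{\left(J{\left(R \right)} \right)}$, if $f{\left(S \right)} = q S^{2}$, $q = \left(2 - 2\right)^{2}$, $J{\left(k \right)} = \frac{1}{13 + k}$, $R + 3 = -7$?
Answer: $0$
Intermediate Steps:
$R = -10$ ($R = -3 - 7 = -10$)
$q = 0$ ($q = 0^{2} = 0$)
$f{\left(S \right)} = 0$ ($f{\left(S \right)} = 0 S^{2} = 0$)
$1 f{\left(J{\left(R \right)} \right)} = 1 \cdot 0 = 0$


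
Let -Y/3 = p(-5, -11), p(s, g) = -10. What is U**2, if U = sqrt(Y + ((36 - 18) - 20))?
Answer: 28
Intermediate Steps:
Y = 30 (Y = -3*(-10) = 30)
U = 2*sqrt(7) (U = sqrt(30 + ((36 - 18) - 20)) = sqrt(30 + (18 - 20)) = sqrt(30 - 2) = sqrt(28) = 2*sqrt(7) ≈ 5.2915)
U**2 = (2*sqrt(7))**2 = 28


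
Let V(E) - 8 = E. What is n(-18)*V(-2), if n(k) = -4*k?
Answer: 432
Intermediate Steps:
V(E) = 8 + E
n(-18)*V(-2) = (-4*(-18))*(8 - 2) = 72*6 = 432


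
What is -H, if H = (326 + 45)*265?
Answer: -98315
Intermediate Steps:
H = 98315 (H = 371*265 = 98315)
-H = -1*98315 = -98315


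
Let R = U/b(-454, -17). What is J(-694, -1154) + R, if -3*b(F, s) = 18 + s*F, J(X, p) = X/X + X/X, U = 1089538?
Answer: -1626571/3868 ≈ -420.52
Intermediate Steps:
J(X, p) = 2 (J(X, p) = 1 + 1 = 2)
b(F, s) = -6 - F*s/3 (b(F, s) = -(18 + s*F)/3 = -(18 + F*s)/3 = -6 - F*s/3)
R = -1634307/3868 (R = 1089538/(-6 - 1/3*(-454)*(-17)) = 1089538/(-6 - 7718/3) = 1089538/(-7736/3) = 1089538*(-3/7736) = -1634307/3868 ≈ -422.52)
J(-694, -1154) + R = 2 - 1634307/3868 = -1626571/3868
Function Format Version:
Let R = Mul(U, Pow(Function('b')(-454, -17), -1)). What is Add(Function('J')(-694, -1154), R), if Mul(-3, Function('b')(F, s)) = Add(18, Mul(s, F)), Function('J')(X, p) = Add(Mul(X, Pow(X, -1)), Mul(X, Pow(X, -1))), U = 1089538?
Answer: Rational(-1626571, 3868) ≈ -420.52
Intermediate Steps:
Function('J')(X, p) = 2 (Function('J')(X, p) = Add(1, 1) = 2)
Function('b')(F, s) = Add(-6, Mul(Rational(-1, 3), F, s)) (Function('b')(F, s) = Mul(Rational(-1, 3), Add(18, Mul(s, F))) = Mul(Rational(-1, 3), Add(18, Mul(F, s))) = Add(-6, Mul(Rational(-1, 3), F, s)))
R = Rational(-1634307, 3868) (R = Mul(1089538, Pow(Add(-6, Mul(Rational(-1, 3), -454, -17)), -1)) = Mul(1089538, Pow(Add(-6, Rational(-7718, 3)), -1)) = Mul(1089538, Pow(Rational(-7736, 3), -1)) = Mul(1089538, Rational(-3, 7736)) = Rational(-1634307, 3868) ≈ -422.52)
Add(Function('J')(-694, -1154), R) = Add(2, Rational(-1634307, 3868)) = Rational(-1626571, 3868)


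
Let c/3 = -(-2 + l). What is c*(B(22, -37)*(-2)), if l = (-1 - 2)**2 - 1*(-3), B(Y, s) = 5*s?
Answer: -11100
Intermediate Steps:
l = 12 (l = (-3)**2 + 3 = 9 + 3 = 12)
c = -30 (c = 3*(-(-2 + 12)) = 3*(-1*10) = 3*(-10) = -30)
c*(B(22, -37)*(-2)) = -30*5*(-37)*(-2) = -(-5550)*(-2) = -30*370 = -11100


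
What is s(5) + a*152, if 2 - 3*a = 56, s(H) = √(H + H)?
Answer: -2736 + √10 ≈ -2732.8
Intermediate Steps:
s(H) = √2*√H (s(H) = √(2*H) = √2*√H)
a = -18 (a = ⅔ - ⅓*56 = ⅔ - 56/3 = -18)
s(5) + a*152 = √2*√5 - 18*152 = √10 - 2736 = -2736 + √10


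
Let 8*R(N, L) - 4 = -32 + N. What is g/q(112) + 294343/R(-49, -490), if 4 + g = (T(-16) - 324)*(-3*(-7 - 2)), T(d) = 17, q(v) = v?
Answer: -37767127/1232 ≈ -30655.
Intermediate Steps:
R(N, L) = -7/2 + N/8 (R(N, L) = 1/2 + (-32 + N)/8 = 1/2 + (-4 + N/8) = -7/2 + N/8)
g = -8293 (g = -4 + (17 - 324)*(-3*(-7 - 2)) = -4 - (-921)*(-9) = -4 - 307*27 = -4 - 8289 = -8293)
g/q(112) + 294343/R(-49, -490) = -8293/112 + 294343/(-7/2 + (1/8)*(-49)) = -8293*1/112 + 294343/(-7/2 - 49/8) = -8293/112 + 294343/(-77/8) = -8293/112 + 294343*(-8/77) = -8293/112 - 336392/11 = -37767127/1232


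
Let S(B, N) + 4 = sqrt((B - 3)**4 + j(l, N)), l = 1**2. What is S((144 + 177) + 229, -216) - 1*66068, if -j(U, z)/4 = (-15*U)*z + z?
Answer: -66072 + sqrt(89526013585) ≈ 2.3314e+5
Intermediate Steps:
l = 1
j(U, z) = -4*z + 60*U*z (j(U, z) = -4*((-15*U)*z + z) = -4*(-15*U*z + z) = -4*(z - 15*U*z) = -4*z + 60*U*z)
S(B, N) = -4 + sqrt((-3 + B)**4 + 56*N) (S(B, N) = -4 + sqrt((B - 3)**4 + 4*N*(-1 + 15*1)) = -4 + sqrt((-3 + B)**4 + 4*N*(-1 + 15)) = -4 + sqrt((-3 + B)**4 + 4*N*14) = -4 + sqrt((-3 + B)**4 + 56*N))
S((144 + 177) + 229, -216) - 1*66068 = (-4 + sqrt((-3 + ((144 + 177) + 229))**4 + 56*(-216))) - 1*66068 = (-4 + sqrt((-3 + (321 + 229))**4 - 12096)) - 66068 = (-4 + sqrt((-3 + 550)**4 - 12096)) - 66068 = (-4 + sqrt(547**4 - 12096)) - 66068 = (-4 + sqrt(89526025681 - 12096)) - 66068 = (-4 + sqrt(89526013585)) - 66068 = -66072 + sqrt(89526013585)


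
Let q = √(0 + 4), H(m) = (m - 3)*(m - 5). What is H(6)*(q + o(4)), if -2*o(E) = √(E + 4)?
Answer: 6 - 3*√2 ≈ 1.7574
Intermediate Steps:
H(m) = (-5 + m)*(-3 + m) (H(m) = (-3 + m)*(-5 + m) = (-5 + m)*(-3 + m))
q = 2 (q = √4 = 2)
o(E) = -√(4 + E)/2 (o(E) = -√(E + 4)/2 = -√(4 + E)/2)
H(6)*(q + o(4)) = (15 + 6² - 8*6)*(2 - √(4 + 4)/2) = (15 + 36 - 48)*(2 - √2) = 3*(2 - √2) = 6 - 3*√2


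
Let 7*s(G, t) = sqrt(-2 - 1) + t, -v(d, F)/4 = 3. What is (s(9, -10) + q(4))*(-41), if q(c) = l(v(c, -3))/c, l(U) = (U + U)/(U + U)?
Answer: 1353/28 - 41*I*sqrt(3)/7 ≈ 48.321 - 10.145*I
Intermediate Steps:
v(d, F) = -12 (v(d, F) = -4*3 = -12)
l(U) = 1 (l(U) = (2*U)/((2*U)) = (2*U)*(1/(2*U)) = 1)
s(G, t) = t/7 + I*sqrt(3)/7 (s(G, t) = (sqrt(-2 - 1) + t)/7 = (sqrt(-3) + t)/7 = (I*sqrt(3) + t)/7 = (t + I*sqrt(3))/7 = t/7 + I*sqrt(3)/7)
q(c) = 1/c
(s(9, -10) + q(4))*(-41) = (((1/7)*(-10) + I*sqrt(3)/7) + 1/4)*(-41) = ((-10/7 + I*sqrt(3)/7) + 1/4)*(-41) = (-33/28 + I*sqrt(3)/7)*(-41) = 1353/28 - 41*I*sqrt(3)/7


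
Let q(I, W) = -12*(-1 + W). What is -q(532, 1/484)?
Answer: -1449/121 ≈ -11.975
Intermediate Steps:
q(I, W) = 12 - 12*W
-q(532, 1/484) = -(12 - 12/484) = -(12 - 12*1/484) = -(12 - 3/121) = -1*1449/121 = -1449/121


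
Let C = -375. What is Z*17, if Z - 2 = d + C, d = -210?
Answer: -9911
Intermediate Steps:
Z = -583 (Z = 2 + (-210 - 375) = 2 - 585 = -583)
Z*17 = -583*17 = -9911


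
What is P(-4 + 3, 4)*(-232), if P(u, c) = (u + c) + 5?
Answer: -1856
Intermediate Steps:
P(u, c) = 5 + c + u (P(u, c) = (c + u) + 5 = 5 + c + u)
P(-4 + 3, 4)*(-232) = (5 + 4 + (-4 + 3))*(-232) = (5 + 4 - 1)*(-232) = 8*(-232) = -1856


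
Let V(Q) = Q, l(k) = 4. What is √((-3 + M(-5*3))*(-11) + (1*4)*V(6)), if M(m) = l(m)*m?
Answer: √717 ≈ 26.777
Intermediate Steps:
M(m) = 4*m
√((-3 + M(-5*3))*(-11) + (1*4)*V(6)) = √((-3 + 4*(-5*3))*(-11) + (1*4)*6) = √((-3 + 4*(-15))*(-11) + 4*6) = √((-3 - 60)*(-11) + 24) = √(-63*(-11) + 24) = √(693 + 24) = √717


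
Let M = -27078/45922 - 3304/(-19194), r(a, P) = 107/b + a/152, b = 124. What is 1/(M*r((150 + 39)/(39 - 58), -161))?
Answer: -2818299451368/938356836335 ≈ -3.0034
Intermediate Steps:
r(a, P) = 107/124 + a/152
M = -13143173/31479531 (M = -27078*1/45922 - 3304*(-1/19194) = -13539/22961 + 236/1371 = -13143173/31479531 ≈ -0.41751)
1/(M*r((150 + 39)/(39 - 58), -161)) = 1/((-13143173/31479531)*(107/124 + ((150 + 39)/(39 - 58))/152)) = -31479531/(13143173*(107/124 + (189/(-19))/152)) = -31479531/(13143173*(107/124 + (189*(-1/19))/152)) = -31479531/(13143173*(107/124 + (1/152)*(-189/19))) = -31479531/(13143173*(107/124 - 189/2888)) = -31479531/(13143173*71395/89528) = -31479531/13143173*89528/71395 = -2818299451368/938356836335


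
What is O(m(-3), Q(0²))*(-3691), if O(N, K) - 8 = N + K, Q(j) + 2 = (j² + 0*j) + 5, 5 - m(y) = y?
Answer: -70129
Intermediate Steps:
m(y) = 5 - y
Q(j) = 3 + j² (Q(j) = -2 + ((j² + 0*j) + 5) = -2 + ((j² + 0) + 5) = -2 + (j² + 5) = -2 + (5 + j²) = 3 + j²)
O(N, K) = 8 + K + N (O(N, K) = 8 + (N + K) = 8 + (K + N) = 8 + K + N)
O(m(-3), Q(0²))*(-3691) = (8 + (3 + (0²)²) + (5 - 1*(-3)))*(-3691) = (8 + (3 + 0²) + (5 + 3))*(-3691) = (8 + (3 + 0) + 8)*(-3691) = (8 + 3 + 8)*(-3691) = 19*(-3691) = -70129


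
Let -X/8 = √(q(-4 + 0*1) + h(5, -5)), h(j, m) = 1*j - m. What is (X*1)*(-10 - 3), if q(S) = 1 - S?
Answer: 104*√15 ≈ 402.79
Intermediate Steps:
h(j, m) = j - m
X = -8*√15 (X = -8*√((1 - (-4 + 0*1)) + (5 - 1*(-5))) = -8*√((1 - (-4 + 0)) + (5 + 5)) = -8*√((1 - 1*(-4)) + 10) = -8*√((1 + 4) + 10) = -8*√(5 + 10) = -8*√15 ≈ -30.984)
(X*1)*(-10 - 3) = (-8*√15*1)*(-10 - 3) = -8*√15*(-13) = 104*√15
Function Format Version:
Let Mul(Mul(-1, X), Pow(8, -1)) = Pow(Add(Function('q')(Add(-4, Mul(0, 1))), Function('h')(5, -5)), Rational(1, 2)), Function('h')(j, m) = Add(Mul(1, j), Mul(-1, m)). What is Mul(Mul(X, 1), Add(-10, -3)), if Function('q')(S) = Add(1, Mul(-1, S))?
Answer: Mul(104, Pow(15, Rational(1, 2))) ≈ 402.79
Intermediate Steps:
Function('h')(j, m) = Add(j, Mul(-1, m))
X = Mul(-8, Pow(15, Rational(1, 2))) (X = Mul(-8, Pow(Add(Add(1, Mul(-1, Add(-4, Mul(0, 1)))), Add(5, Mul(-1, -5))), Rational(1, 2))) = Mul(-8, Pow(Add(Add(1, Mul(-1, Add(-4, 0))), Add(5, 5)), Rational(1, 2))) = Mul(-8, Pow(Add(Add(1, Mul(-1, -4)), 10), Rational(1, 2))) = Mul(-8, Pow(Add(Add(1, 4), 10), Rational(1, 2))) = Mul(-8, Pow(Add(5, 10), Rational(1, 2))) = Mul(-8, Pow(15, Rational(1, 2))) ≈ -30.984)
Mul(Mul(X, 1), Add(-10, -3)) = Mul(Mul(Mul(-8, Pow(15, Rational(1, 2))), 1), Add(-10, -3)) = Mul(Mul(-8, Pow(15, Rational(1, 2))), -13) = Mul(104, Pow(15, Rational(1, 2)))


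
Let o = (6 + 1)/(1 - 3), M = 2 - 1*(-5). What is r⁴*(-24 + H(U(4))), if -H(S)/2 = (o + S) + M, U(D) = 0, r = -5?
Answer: -19375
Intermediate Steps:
M = 7 (M = 2 + 5 = 7)
o = -7/2 (o = 7/(-2) = 7*(-½) = -7/2 ≈ -3.5000)
H(S) = -7 - 2*S (H(S) = -2*((-7/2 + S) + 7) = -2*(7/2 + S) = -7 - 2*S)
r⁴*(-24 + H(U(4))) = (-5)⁴*(-24 + (-7 - 2*0)) = 625*(-24 + (-7 + 0)) = 625*(-24 - 7) = 625*(-31) = -19375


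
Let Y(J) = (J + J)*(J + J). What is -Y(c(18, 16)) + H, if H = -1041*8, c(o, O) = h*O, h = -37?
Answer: -1410184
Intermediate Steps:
c(o, O) = -37*O
Y(J) = 4*J² (Y(J) = (2*J)*(2*J) = 4*J²)
H = -8328
-Y(c(18, 16)) + H = -4*(-37*16)² - 8328 = -4*(-592)² - 8328 = -4*350464 - 8328 = -1*1401856 - 8328 = -1401856 - 8328 = -1410184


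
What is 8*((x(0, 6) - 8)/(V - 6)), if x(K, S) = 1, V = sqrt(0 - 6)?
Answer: 8 + 4*I*sqrt(6)/3 ≈ 8.0 + 3.266*I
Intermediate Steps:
V = I*sqrt(6) (V = sqrt(-6) = I*sqrt(6) ≈ 2.4495*I)
8*((x(0, 6) - 8)/(V - 6)) = 8*((1 - 8)/(I*sqrt(6) - 6)) = 8*(-7/(-6 + I*sqrt(6))) = -56/(-6 + I*sqrt(6))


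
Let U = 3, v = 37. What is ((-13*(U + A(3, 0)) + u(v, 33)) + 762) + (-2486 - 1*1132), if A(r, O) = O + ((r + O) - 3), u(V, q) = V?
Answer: -2858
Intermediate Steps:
A(r, O) = -3 + r + 2*O (A(r, O) = O + ((O + r) - 3) = O + (-3 + O + r) = -3 + r + 2*O)
((-13*(U + A(3, 0)) + u(v, 33)) + 762) + (-2486 - 1*1132) = ((-13*(3 + (-3 + 3 + 2*0)) + 37) + 762) + (-2486 - 1*1132) = ((-13*(3 + (-3 + 3 + 0)) + 37) + 762) + (-2486 - 1132) = ((-13*(3 + 0) + 37) + 762) - 3618 = ((-13*3 + 37) + 762) - 3618 = ((-39 + 37) + 762) - 3618 = (-2 + 762) - 3618 = 760 - 3618 = -2858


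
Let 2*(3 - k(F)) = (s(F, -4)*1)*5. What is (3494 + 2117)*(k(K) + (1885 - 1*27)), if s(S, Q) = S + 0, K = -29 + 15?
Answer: 10638456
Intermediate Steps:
K = -14
s(S, Q) = S
k(F) = 3 - 5*F/2 (k(F) = 3 - F*1*5/2 = 3 - F*5/2 = 3 - 5*F/2)
(3494 + 2117)*(k(K) + (1885 - 1*27)) = (3494 + 2117)*((3 - 5/2*(-14)) + (1885 - 1*27)) = 5611*((3 + 35) + (1885 - 27)) = 5611*(38 + 1858) = 5611*1896 = 10638456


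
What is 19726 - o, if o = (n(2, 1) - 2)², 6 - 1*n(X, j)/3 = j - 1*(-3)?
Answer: 19710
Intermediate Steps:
n(X, j) = 9 - 3*j (n(X, j) = 18 - 3*(j - 1*(-3)) = 18 - 3*(j + 3) = 18 - 3*(3 + j) = 18 + (-9 - 3*j) = 9 - 3*j)
o = 16 (o = ((9 - 3*1) - 2)² = ((9 - 3) - 2)² = (6 - 2)² = 4² = 16)
19726 - o = 19726 - 1*16 = 19726 - 16 = 19710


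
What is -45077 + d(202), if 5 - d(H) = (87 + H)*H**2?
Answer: -11837428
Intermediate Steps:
d(H) = 5 - H**2*(87 + H) (d(H) = 5 - (87 + H)*H**2 = 5 - H**2*(87 + H))
-45077 + d(202) = -45077 + (5 - 1*202**3 - 87*202**2) = -45077 + (5 - 1*8242408 - 87*40804) = -45077 + (5 - 8242408 - 3549948) = -45077 - 11792351 = -11837428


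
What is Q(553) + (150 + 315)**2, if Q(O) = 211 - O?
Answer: 215883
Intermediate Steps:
Q(553) + (150 + 315)**2 = (211 - 1*553) + (150 + 315)**2 = (211 - 553) + 465**2 = -342 + 216225 = 215883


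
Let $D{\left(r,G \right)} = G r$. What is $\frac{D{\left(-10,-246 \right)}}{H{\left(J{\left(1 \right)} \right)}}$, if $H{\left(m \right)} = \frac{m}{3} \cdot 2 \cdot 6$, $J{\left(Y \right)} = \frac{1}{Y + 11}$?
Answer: $7380$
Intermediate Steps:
$J{\left(Y \right)} = \frac{1}{11 + Y}$
$H{\left(m \right)} = 4 m$ ($H{\left(m \right)} = m \frac{1}{3} \cdot 2 \cdot 6 = \frac{m}{3} \cdot 2 \cdot 6 = \frac{2 m}{3} \cdot 6 = 4 m$)
$\frac{D{\left(-10,-246 \right)}}{H{\left(J{\left(1 \right)} \right)}} = \frac{\left(-246\right) \left(-10\right)}{4 \frac{1}{11 + 1}} = \frac{2460}{4 \cdot \frac{1}{12}} = 2460 \frac{1}{\frac{1}{3}} = 2460 \cdot 3 = 7380$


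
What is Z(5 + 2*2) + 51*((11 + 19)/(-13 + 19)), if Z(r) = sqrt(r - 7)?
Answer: 255 + sqrt(2) ≈ 256.41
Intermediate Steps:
Z(r) = sqrt(-7 + r)
Z(5 + 2*2) + 51*((11 + 19)/(-13 + 19)) = sqrt(-7 + (5 + 2*2)) + 51*((11 + 19)/(-13 + 19)) = sqrt(-7 + (5 + 4)) + 51*(30/6) = sqrt(-7 + 9) + 51*(30*(1/6)) = sqrt(2) + 51*5 = sqrt(2) + 255 = 255 + sqrt(2)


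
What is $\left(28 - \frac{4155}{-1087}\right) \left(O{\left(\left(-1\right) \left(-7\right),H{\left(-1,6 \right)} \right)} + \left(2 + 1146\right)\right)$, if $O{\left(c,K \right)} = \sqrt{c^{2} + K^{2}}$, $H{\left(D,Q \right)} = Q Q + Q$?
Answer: $\frac{39710468}{1087} + \frac{242137 \sqrt{37}}{1087} \approx 37887.0$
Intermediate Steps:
$H{\left(D,Q \right)} = Q + Q^{2}$ ($H{\left(D,Q \right)} = Q^{2} + Q = Q + Q^{2}$)
$O{\left(c,K \right)} = \sqrt{K^{2} + c^{2}}$
$\left(28 - \frac{4155}{-1087}\right) \left(O{\left(\left(-1\right) \left(-7\right),H{\left(-1,6 \right)} \right)} + \left(2 + 1146\right)\right) = \left(28 - \frac{4155}{-1087}\right) \left(\sqrt{\left(6 \left(1 + 6\right)\right)^{2} + \left(\left(-1\right) \left(-7\right)\right)^{2}} + \left(2 + 1146\right)\right) = \left(28 - - \frac{4155}{1087}\right) \left(\sqrt{\left(6 \cdot 7\right)^{2} + 7^{2}} + 1148\right) = \left(28 + \frac{4155}{1087}\right) \left(\sqrt{42^{2} + 49} + 1148\right) = \frac{34591 \left(\sqrt{1764 + 49} + 1148\right)}{1087} = \frac{34591 \left(\sqrt{1813} + 1148\right)}{1087} = \frac{34591 \left(7 \sqrt{37} + 1148\right)}{1087} = \frac{34591 \left(1148 + 7 \sqrt{37}\right)}{1087} = \frac{39710468}{1087} + \frac{242137 \sqrt{37}}{1087}$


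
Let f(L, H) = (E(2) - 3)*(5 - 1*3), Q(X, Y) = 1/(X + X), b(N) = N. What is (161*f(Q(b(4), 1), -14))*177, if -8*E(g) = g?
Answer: -370461/2 ≈ -1.8523e+5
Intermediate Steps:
E(g) = -g/8
Q(X, Y) = 1/(2*X)
f(L, H) = -13/2 (f(L, H) = (-⅛*2 - 3)*(5 - 1*3) = (-¼ - 3)*(5 - 3) = -13/4*2 = -13/2)
(161*f(Q(b(4), 1), -14))*177 = (161*(-13/2))*177 = -2093/2*177 = -370461/2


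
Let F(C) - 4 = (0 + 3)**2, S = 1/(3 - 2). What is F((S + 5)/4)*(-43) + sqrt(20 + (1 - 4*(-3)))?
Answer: -559 + sqrt(33) ≈ -553.26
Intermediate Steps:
S = 1 (S = 1/1 = 1)
F(C) = 13 (F(C) = 4 + (0 + 3)**2 = 4 + 3**2 = 4 + 9 = 13)
F((S + 5)/4)*(-43) + sqrt(20 + (1 - 4*(-3))) = 13*(-43) + sqrt(20 + (1 - 4*(-3))) = -559 + sqrt(20 + (1 + 12)) = -559 + sqrt(20 + 13) = -559 + sqrt(33)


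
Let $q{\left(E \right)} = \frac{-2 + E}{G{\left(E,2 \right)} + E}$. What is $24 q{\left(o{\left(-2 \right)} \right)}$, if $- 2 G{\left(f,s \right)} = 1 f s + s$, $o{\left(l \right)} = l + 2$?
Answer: $48$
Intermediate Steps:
$o{\left(l \right)} = 2 + l$
$G{\left(f,s \right)} = - \frac{s}{2} - \frac{f s}{2}$ ($G{\left(f,s \right)} = - \frac{1 f s + s}{2} = - \frac{f s + s}{2} = - \frac{s + f s}{2} = - \frac{s}{2} - \frac{f s}{2}$)
$q{\left(E \right)} = 2 - E$ ($q{\left(E \right)} = \frac{-2 + E}{\left(- \frac{1}{2}\right) 2 \left(1 + E\right) + E} = \frac{-2 + E}{\left(-1 - E\right) + E} = \frac{-2 + E}{-1} = \left(-2 + E\right) \left(-1\right) = 2 - E$)
$24 q{\left(o{\left(-2 \right)} \right)} = 24 \left(2 - \left(2 - 2\right)\right) = 24 \left(2 - 0\right) = 24 \left(2 + 0\right) = 24 \cdot 2 = 48$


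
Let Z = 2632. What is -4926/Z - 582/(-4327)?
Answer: -9891489/5694332 ≈ -1.7371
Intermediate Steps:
-4926/Z - 582/(-4327) = -4926/2632 - 582/(-4327) = -4926*1/2632 - 582*(-1/4327) = -2463/1316 + 582/4327 = -9891489/5694332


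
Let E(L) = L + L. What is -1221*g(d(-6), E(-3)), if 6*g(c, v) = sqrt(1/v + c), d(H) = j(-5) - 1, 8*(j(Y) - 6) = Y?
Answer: -407*sqrt(606)/24 ≈ -417.46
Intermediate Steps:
E(L) = 2*L
j(Y) = 6 + Y/8
d(H) = 35/8 (d(H) = (6 + (1/8)*(-5)) - 1 = (6 - 5/8) - 1 = 43/8 - 1 = 35/8)
g(c, v) = sqrt(c + 1/v)/6 (g(c, v) = sqrt(1/v + c)/6 = sqrt(c + 1/v)/6)
-1221*g(d(-6), E(-3)) = -407*sqrt(35/8 + 1/(2*(-3)))/2 = -407*sqrt(35/8 + 1/(-6))/2 = -407*sqrt(35/8 - 1/6)/2 = -407*sqrt(101/24)/2 = -407*sqrt(606)/12/2 = -407*sqrt(606)/24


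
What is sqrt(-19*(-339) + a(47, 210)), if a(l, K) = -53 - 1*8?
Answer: 2*sqrt(1595) ≈ 79.875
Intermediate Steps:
a(l, K) = -61 (a(l, K) = -53 - 8 = -61)
sqrt(-19*(-339) + a(47, 210)) = sqrt(-19*(-339) - 61) = sqrt(6441 - 61) = sqrt(6380) = 2*sqrt(1595)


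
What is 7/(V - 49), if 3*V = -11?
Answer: -21/158 ≈ -0.13291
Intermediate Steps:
V = -11/3 (V = (⅓)*(-11) = -11/3 ≈ -3.6667)
7/(V - 49) = 7/(-11/3 - 49) = 7/(-158/3) = -3/158*7 = -21/158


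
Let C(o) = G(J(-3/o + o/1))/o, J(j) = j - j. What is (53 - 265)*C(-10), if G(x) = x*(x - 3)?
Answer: 0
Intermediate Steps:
J(j) = 0
G(x) = x*(-3 + x)
C(o) = 0 (C(o) = (0*(-3 + 0))/o = (0*(-3))/o = 0/o = 0)
(53 - 265)*C(-10) = (53 - 265)*0 = -212*0 = 0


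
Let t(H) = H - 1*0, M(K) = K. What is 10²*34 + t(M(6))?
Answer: 3406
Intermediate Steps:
t(H) = H (t(H) = H + 0 = H)
10²*34 + t(M(6)) = 10²*34 + 6 = 100*34 + 6 = 3400 + 6 = 3406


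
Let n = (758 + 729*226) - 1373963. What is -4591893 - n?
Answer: -3383442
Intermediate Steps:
n = -1208451 (n = (758 + 164754) - 1373963 = 165512 - 1373963 = -1208451)
-4591893 - n = -4591893 - 1*(-1208451) = -4591893 + 1208451 = -3383442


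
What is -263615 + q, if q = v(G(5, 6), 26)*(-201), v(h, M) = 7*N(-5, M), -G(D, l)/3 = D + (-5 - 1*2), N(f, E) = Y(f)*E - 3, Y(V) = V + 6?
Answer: -295976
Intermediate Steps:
Y(V) = 6 + V
N(f, E) = -3 + E*(6 + f) (N(f, E) = (6 + f)*E - 3 = E*(6 + f) - 3 = -3 + E*(6 + f))
G(D, l) = 21 - 3*D (G(D, l) = -3*(D + (-5 - 1*2)) = -3*(D + (-5 - 2)) = -3*(D - 7) = -3*(-7 + D) = 21 - 3*D)
v(h, M) = -21 + 7*M (v(h, M) = 7*(-3 + M*(6 - 5)) = 7*(-3 + M*1) = 7*(-3 + M) = -21 + 7*M)
q = -32361 (q = (-21 + 7*26)*(-201) = (-21 + 182)*(-201) = 161*(-201) = -32361)
-263615 + q = -263615 - 32361 = -295976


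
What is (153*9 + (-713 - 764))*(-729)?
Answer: 72900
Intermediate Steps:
(153*9 + (-713 - 764))*(-729) = (1377 - 1477)*(-729) = -100*(-729) = 72900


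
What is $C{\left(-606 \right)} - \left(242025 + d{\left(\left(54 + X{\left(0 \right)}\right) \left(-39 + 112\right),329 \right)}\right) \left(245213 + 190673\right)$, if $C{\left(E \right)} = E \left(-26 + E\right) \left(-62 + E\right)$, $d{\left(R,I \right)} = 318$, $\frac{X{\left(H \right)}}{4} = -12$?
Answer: $-105889759554$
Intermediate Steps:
$X{\left(H \right)} = -48$ ($X{\left(H \right)} = 4 \left(-12\right) = -48$)
$C{\left(E \right)} = E \left(-62 + E\right) \left(-26 + E\right)$
$C{\left(-606 \right)} - \left(242025 + d{\left(\left(54 + X{\left(0 \right)}\right) \left(-39 + 112\right),329 \right)}\right) \left(245213 + 190673\right) = - 606 \left(1612 + \left(-606\right)^{2} - -53328\right) - \left(242025 + 318\right) \left(245213 + 190673\right) = - 606 \left(1612 + 367236 + 53328\right) - 242343 \cdot 435886 = \left(-606\right) 422176 - 105633920898 = -255838656 - 105633920898 = -105889759554$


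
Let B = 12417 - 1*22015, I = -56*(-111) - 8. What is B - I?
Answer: -15806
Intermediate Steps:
I = 6208 (I = 6216 - 8 = 6208)
B = -9598 (B = 12417 - 22015 = -9598)
B - I = -9598 - 1*6208 = -9598 - 6208 = -15806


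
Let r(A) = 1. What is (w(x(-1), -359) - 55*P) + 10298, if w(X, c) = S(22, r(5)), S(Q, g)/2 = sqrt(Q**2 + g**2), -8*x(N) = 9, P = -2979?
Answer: 174143 + 2*sqrt(485) ≈ 1.7419e+5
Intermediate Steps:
x(N) = -9/8 (x(N) = -1/8*9 = -9/8)
S(Q, g) = 2*sqrt(Q**2 + g**2)
w(X, c) = 2*sqrt(485) (w(X, c) = 2*sqrt(22**2 + 1**2) = 2*sqrt(484 + 1) = 2*sqrt(485))
(w(x(-1), -359) - 55*P) + 10298 = (2*sqrt(485) - 55*(-2979)) + 10298 = (2*sqrt(485) + 163845) + 10298 = (163845 + 2*sqrt(485)) + 10298 = 174143 + 2*sqrt(485)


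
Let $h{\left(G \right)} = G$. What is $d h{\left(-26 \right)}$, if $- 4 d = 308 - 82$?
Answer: $1469$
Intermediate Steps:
$d = - \frac{113}{2}$ ($d = - \frac{308 - 82}{4} = \left(- \frac{1}{4}\right) 226 = - \frac{113}{2} \approx -56.5$)
$d h{\left(-26 \right)} = \left(- \frac{113}{2}\right) \left(-26\right) = 1469$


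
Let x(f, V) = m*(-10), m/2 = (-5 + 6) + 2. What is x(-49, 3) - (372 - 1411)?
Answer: 979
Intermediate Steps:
m = 6 (m = 2*((-5 + 6) + 2) = 2*(1 + 2) = 2*3 = 6)
x(f, V) = -60 (x(f, V) = 6*(-10) = -60)
x(-49, 3) - (372 - 1411) = -60 - (372 - 1411) = -60 - 1*(-1039) = -60 + 1039 = 979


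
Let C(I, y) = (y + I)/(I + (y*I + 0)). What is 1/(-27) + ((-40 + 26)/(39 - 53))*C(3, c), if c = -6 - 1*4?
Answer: 2/9 ≈ 0.22222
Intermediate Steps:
c = -10 (c = -6 - 4 = -10)
C(I, y) = (I + y)/(I + I*y) (C(I, y) = (I + y)/(I + (I*y + 0)) = (I + y)/(I + I*y))
1/(-27) + ((-40 + 26)/(39 - 53))*C(3, c) = 1/(-27) + ((-40 + 26)/(39 - 53))*((3 - 10)/(3*(1 - 10))) = -1/27 + (-14/(-14))*((1/3)*(-7)/(-9)) = -1/27 + (-14*(-1/14))*((1/3)*(-1/9)*(-7)) = -1/27 + 1*(7/27) = -1/27 + 7/27 = 2/9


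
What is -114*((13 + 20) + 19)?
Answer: -5928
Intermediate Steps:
-114*((13 + 20) + 19) = -114*(33 + 19) = -114*52 = -5928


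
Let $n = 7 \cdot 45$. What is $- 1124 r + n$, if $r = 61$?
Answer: $-68249$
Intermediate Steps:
$n = 315$
$- 1124 r + n = \left(-1124\right) 61 + 315 = -68564 + 315 = -68249$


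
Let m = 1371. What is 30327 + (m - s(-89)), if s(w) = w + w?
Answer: 31876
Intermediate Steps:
s(w) = 2*w
30327 + (m - s(-89)) = 30327 + (1371 - 2*(-89)) = 30327 + (1371 - 1*(-178)) = 30327 + (1371 + 178) = 30327 + 1549 = 31876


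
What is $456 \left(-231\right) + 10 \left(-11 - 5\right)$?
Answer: $-105496$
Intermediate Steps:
$456 \left(-231\right) + 10 \left(-11 - 5\right) = -105336 + 10 \left(-16\right) = -105336 - 160 = -105496$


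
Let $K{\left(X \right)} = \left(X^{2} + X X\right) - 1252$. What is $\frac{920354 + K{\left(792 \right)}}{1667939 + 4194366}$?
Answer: $\frac{434726}{1172461} \approx 0.37078$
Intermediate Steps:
$K{\left(X \right)} = -1252 + 2 X^{2}$ ($K{\left(X \right)} = \left(X^{2} + X^{2}\right) - 1252 = 2 X^{2} - 1252 = -1252 + 2 X^{2}$)
$\frac{920354 + K{\left(792 \right)}}{1667939 + 4194366} = \frac{920354 - \left(1252 - 2 \cdot 792^{2}\right)}{1667939 + 4194366} = \frac{920354 + \left(-1252 + 2 \cdot 627264\right)}{5862305} = \left(920354 + \left(-1252 + 1254528\right)\right) \frac{1}{5862305} = \left(920354 + 1253276\right) \frac{1}{5862305} = 2173630 \cdot \frac{1}{5862305} = \frac{434726}{1172461}$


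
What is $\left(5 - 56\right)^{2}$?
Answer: $2601$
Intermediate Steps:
$\left(5 - 56\right)^{2} = \left(-51\right)^{2} = 2601$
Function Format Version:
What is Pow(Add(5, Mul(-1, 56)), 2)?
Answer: 2601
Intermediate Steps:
Pow(Add(5, Mul(-1, 56)), 2) = Pow(Add(5, -56), 2) = Pow(-51, 2) = 2601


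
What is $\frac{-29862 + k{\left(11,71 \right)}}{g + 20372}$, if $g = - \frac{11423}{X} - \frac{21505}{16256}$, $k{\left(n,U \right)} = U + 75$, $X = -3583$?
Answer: $- \frac{1730815789568}{1186680832129} \approx -1.4585$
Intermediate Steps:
$k{\left(n,U \right)} = 75 + U$
$g = \frac{108639873}{58245248}$ ($g = - \frac{11423}{-3583} - \frac{21505}{16256} = \left(-11423\right) \left(- \frac{1}{3583}\right) - \frac{21505}{16256} = \frac{11423}{3583} - \frac{21505}{16256} = \frac{108639873}{58245248} \approx 1.8652$)
$\frac{-29862 + k{\left(11,71 \right)}}{g + 20372} = \frac{-29862 + \left(75 + 71\right)}{\frac{108639873}{58245248} + 20372} = \frac{-29862 + 146}{\frac{1186680832129}{58245248}} = \left(-29716\right) \frac{58245248}{1186680832129} = - \frac{1730815789568}{1186680832129}$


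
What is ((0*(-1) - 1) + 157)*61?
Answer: 9516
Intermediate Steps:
((0*(-1) - 1) + 157)*61 = ((0 - 1) + 157)*61 = (-1 + 157)*61 = 156*61 = 9516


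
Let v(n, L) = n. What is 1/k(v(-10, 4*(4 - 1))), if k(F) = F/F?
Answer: 1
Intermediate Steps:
k(F) = 1
1/k(v(-10, 4*(4 - 1))) = 1/1 = 1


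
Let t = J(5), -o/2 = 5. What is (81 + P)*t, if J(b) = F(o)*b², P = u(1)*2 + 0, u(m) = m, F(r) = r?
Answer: -20750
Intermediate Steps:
o = -10 (o = -2*5 = -10)
P = 2 (P = 1*2 + 0 = 2 + 0 = 2)
J(b) = -10*b²
t = -250 (t = -10*5² = -10*25 = -250)
(81 + P)*t = (81 + 2)*(-250) = 83*(-250) = -20750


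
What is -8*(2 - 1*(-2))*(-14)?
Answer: 448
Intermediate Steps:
-8*(2 - 1*(-2))*(-14) = -8*(2 + 2)*(-14) = -8*4*(-14) = -32*(-14) = 448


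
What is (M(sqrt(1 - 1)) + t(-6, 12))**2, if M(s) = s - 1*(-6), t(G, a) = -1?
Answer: 25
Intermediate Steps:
M(s) = 6 + s (M(s) = s + 6 = 6 + s)
(M(sqrt(1 - 1)) + t(-6, 12))**2 = ((6 + sqrt(1 - 1)) - 1)**2 = ((6 + sqrt(0)) - 1)**2 = ((6 + 0) - 1)**2 = (6 - 1)**2 = 5**2 = 25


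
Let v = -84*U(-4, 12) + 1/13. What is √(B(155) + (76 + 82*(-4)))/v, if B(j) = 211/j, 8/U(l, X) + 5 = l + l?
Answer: 13*I*√6021595/104315 ≈ 0.30581*I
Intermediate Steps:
U(l, X) = 8/(-5 + 2*l) (U(l, X) = 8/(-5 + (l + l)) = 8/(-5 + 2*l))
v = 673/13 (v = -672/(-5 + 2*(-4)) + 1/13 = -672/(-5 - 8) + 1/13 = -672/(-13) + 1/13 = -672*(-1)/13 + 1/13 = -84*(-8/13) + 1/13 = 672/13 + 1/13 = 673/13 ≈ 51.769)
√(B(155) + (76 + 82*(-4)))/v = √(211/155 + (76 + 82*(-4)))/(673/13) = √(211*(1/155) + (76 - 328))*(13/673) = √(211/155 - 252)*(13/673) = √(-38849/155)*(13/673) = (I*√6021595/155)*(13/673) = 13*I*√6021595/104315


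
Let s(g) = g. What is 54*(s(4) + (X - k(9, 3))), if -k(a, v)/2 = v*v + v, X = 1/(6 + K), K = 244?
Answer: 189027/125 ≈ 1512.2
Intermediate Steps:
X = 1/250 (X = 1/(6 + 244) = 1/250 ≈ 0.0040000)
k(a, v) = -2*v - 2*v² (k(a, v) = -2*(v*v + v) = -2*(v² + v) = -2*(v + v²) = -2*v - 2*v²)
54*(s(4) + (X - k(9, 3))) = 54*(4 + (1/250 - (-2)*3*(1 + 3))) = 54*(4 + (1/250 - (-2)*3*4)) = 54*(4 + (1/250 - 1*(-24))) = 54*(4 + (1/250 + 24)) = 54*(4 + 6001/250) = 54*(7001/250) = 189027/125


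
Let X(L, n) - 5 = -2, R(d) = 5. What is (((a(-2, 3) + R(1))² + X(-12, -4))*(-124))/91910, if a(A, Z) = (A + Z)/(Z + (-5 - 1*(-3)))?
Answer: -186/3535 ≈ -0.052617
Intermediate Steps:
X(L, n) = 3 (X(L, n) = 5 - 2 = 3)
a(A, Z) = (A + Z)/(-2 + Z) (a(A, Z) = (A + Z)/(Z + (-5 + 3)) = (A + Z)/(Z - 2) = (A + Z)/(-2 + Z))
(((a(-2, 3) + R(1))² + X(-12, -4))*(-124))/91910 = ((((-2 + 3)/(-2 + 3) + 5)² + 3)*(-124))/91910 = (((1/1 + 5)² + 3)*(-124))*(1/91910) = (((1*1 + 5)² + 3)*(-124))*(1/91910) = (((1 + 5)² + 3)*(-124))*(1/91910) = ((6² + 3)*(-124))*(1/91910) = ((36 + 3)*(-124))*(1/91910) = (39*(-124))*(1/91910) = -4836*1/91910 = -186/3535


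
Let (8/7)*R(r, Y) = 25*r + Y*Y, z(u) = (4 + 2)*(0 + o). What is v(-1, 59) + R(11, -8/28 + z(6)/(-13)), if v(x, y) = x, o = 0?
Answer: 13423/56 ≈ 239.70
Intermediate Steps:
z(u) = 0 (z(u) = (4 + 2)*(0 + 0) = 6*0 = 0)
R(r, Y) = 7*Y²/8 + 175*r/8 (R(r, Y) = 7*(25*r + Y*Y)/8 = 7*(25*r + Y²)/8 = 7*(Y² + 25*r)/8 = 7*Y²/8 + 175*r/8)
v(-1, 59) + R(11, -8/28 + z(6)/(-13)) = -1 + (7*(-8/28 + 0/(-13))²/8 + (175/8)*11) = -1 + (7*(-8*1/28 + 0*(-1/13))²/8 + 1925/8) = -1 + (7*(-2/7 + 0)²/8 + 1925/8) = -1 + (7*(-2/7)²/8 + 1925/8) = -1 + ((7/8)*(4/49) + 1925/8) = -1 + (1/14 + 1925/8) = -1 + 13479/56 = 13423/56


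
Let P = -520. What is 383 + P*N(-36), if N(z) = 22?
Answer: -11057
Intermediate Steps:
383 + P*N(-36) = 383 - 520*22 = 383 - 11440 = -11057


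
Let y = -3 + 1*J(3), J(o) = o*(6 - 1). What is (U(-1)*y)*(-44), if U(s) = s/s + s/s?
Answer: -1056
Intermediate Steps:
U(s) = 2 (U(s) = 1 + 1 = 2)
J(o) = 5*o (J(o) = o*5 = 5*o)
y = 12 (y = -3 + 1*(5*3) = -3 + 1*15 = -3 + 15 = 12)
(U(-1)*y)*(-44) = (2*12)*(-44) = 24*(-44) = -1056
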